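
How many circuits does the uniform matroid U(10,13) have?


In U(10,13), circuits are the (11)-element subsets.
Any set of 11 elements is dependent, and removing any one element gives
an independent set of size 10, so it is a minimal dependent set.
Number of circuits = C(13,11) = 13! / (11! * 2!) = 78.

78


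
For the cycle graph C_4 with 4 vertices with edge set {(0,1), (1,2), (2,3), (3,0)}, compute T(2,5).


T(C_4; x,y) = x + x^2 + ... + x^(3) + y.
T(2,5) = 2^1 + 2^2 + 2^3 + 5
= 2 + 4 + 8 + 5
= 19.

19


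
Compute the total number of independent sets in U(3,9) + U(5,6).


For a direct sum, |I(M1+M2)| = |I(M1)| * |I(M2)|.
|I(U(3,9))| = sum C(9,k) for k=0..3 = 130.
|I(U(5,6))| = sum C(6,k) for k=0..5 = 63.
Total = 130 * 63 = 8190.

8190


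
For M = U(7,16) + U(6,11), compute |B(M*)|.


(M1+M2)* = M1* + M2*.
M1* = U(9,16), bases: C(16,9) = 11440.
M2* = U(5,11), bases: C(11,5) = 462.
|B(M*)| = 11440 * 462 = 5285280.

5285280


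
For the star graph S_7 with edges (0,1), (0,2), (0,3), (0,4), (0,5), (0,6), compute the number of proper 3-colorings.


P(tree, k) = k * (k-1)^(6) for any tree on 7 vertices.
P(3) = 3 * 2^6 = 3 * 64 = 192.

192


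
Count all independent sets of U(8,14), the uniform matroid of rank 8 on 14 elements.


Independent sets of U(8,14) are all subsets of size <= 8.
Count = (14 choose 0) + (14 choose 1) + (14 choose 2) + (14 choose 3) + (14 choose 4) + (14 choose 5) + (14 choose 6) + (14 choose 7) + (14 choose 8)
     = 1 + 14 + 91 + 364 + 1001 + 2002 + 3003 + 3432 + 3003
     = 12911.

12911


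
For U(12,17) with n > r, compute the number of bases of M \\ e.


Deleting e from U(12,17) gives U(12,16) since n > r.
Bases of U(12,16) = (16 choose 12) = 1820.

1820


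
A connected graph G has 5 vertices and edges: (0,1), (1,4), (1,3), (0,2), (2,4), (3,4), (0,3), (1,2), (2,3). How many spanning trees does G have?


By Kirchhoff's matrix tree theorem, the number of spanning trees equals
the determinant of any cofactor of the Laplacian matrix L.
G has 5 vertices and 9 edges.
Computing the (4 x 4) cofactor determinant gives 75.

75


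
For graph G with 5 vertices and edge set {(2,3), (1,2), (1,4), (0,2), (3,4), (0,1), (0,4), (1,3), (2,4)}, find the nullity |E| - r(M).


Cycle rank (nullity) = |E| - r(M) = |E| - (|V| - c).
|E| = 9, |V| = 5, c = 1.
Nullity = 9 - (5 - 1) = 9 - 4 = 5.

5


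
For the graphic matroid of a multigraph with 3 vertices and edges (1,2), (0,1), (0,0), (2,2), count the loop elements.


In a graphic matroid, a loop is a self-loop edge (u,u) with rank 0.
Examining all 4 edges for self-loops...
Self-loops found: (0,0), (2,2)
Number of loops = 2.

2


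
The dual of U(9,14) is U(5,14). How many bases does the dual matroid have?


The dual of U(r,n) is U(n-r, n) = U(5,14).
Bases of U(5,14) are all (5)-element subsets.
|B(M*)| = C(14,5) = 14! / (5! * 9!) = 2002.

2002


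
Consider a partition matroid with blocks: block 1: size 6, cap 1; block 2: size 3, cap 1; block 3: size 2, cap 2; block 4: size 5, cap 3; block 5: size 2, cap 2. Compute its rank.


Rank of a partition matroid = sum of min(|Si|, ci) for each block.
= min(6,1) + min(3,1) + min(2,2) + min(5,3) + min(2,2)
= 1 + 1 + 2 + 3 + 2
= 9.

9


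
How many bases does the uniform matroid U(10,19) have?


Bases of U(10,19) are all 10-element subsets of the 19-element ground set.
Number of bases = C(19,10).
C(19,10) = 19! / (10! * 9!) = 92378.

92378


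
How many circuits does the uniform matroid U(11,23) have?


In U(11,23), circuits are the (12)-element subsets.
Any set of 12 elements is dependent, and removing any one element gives
an independent set of size 11, so it is a minimal dependent set.
Number of circuits = C(23,12) = 1352078.

1352078


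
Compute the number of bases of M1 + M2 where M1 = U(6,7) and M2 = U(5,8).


Bases of a direct sum M1 + M2: |B| = |B(M1)| * |B(M2)|.
|B(U(6,7))| = C(7,6) = 7.
|B(U(5,8))| = C(8,5) = 56.
Total bases = 7 * 56 = 392.

392


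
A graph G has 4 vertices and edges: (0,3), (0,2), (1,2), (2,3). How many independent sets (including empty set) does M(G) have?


An independent set in a graphic matroid is an acyclic edge subset.
G has 4 vertices and 4 edges.
Enumerate all 2^4 = 16 subsets, checking for acyclicity.
Total independent sets = 14.

14


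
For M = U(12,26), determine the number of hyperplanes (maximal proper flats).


Hyperplanes of U(12,26) are flats of rank 11.
In a uniform matroid, these are exactly the (11)-element subsets.
Count = (26 choose 11) = 7726160.

7726160


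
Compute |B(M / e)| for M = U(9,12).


Contracting e from U(9,12) gives U(8,11).
Bases of U(8,11) = C(11,8) = 11! / (8! * 3!) = 165.

165


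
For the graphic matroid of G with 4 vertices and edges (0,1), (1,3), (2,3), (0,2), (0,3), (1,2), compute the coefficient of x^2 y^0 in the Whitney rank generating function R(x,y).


R(x,y) = sum over A in 2^E of x^(r(E)-r(A)) * y^(|A|-r(A)).
G has 4 vertices, 6 edges. r(E) = 3.
Enumerate all 2^6 = 64 subsets.
Count subsets with r(E)-r(A)=2 and |A|-r(A)=0: 6.

6


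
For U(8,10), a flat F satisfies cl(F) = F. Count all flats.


Flats of U(8,10): every subset of size < 8 is a flat, plus E itself.
Count = C(10,0) + C(10,1) + C(10,2) + C(10,3) + C(10,4) + C(10,5) + C(10,6) + C(10,7) + 1
     = 1 + 10 + 45 + 120 + 210 + 252 + 210 + 120 + 1
     = 969.

969


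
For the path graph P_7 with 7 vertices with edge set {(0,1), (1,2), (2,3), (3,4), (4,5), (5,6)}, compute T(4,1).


A path on 7 vertices is a tree with 6 edges.
T(x,y) = x^(6) for any tree.
T(4,1) = 4^6 = 4096.

4096


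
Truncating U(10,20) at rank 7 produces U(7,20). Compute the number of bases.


Truncating U(10,20) to rank 7 gives U(7,20).
Bases of U(7,20) are all 7-element subsets of 20 elements.
Number of bases = C(20,7) = 77520.

77520


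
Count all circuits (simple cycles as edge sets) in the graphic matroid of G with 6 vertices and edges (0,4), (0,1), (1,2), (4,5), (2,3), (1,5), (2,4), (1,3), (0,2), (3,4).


A circuit in a graphic matroid = edge set of a simple cycle.
G has 6 vertices and 10 edges.
Enumerating all minimal edge subsets forming cycles...
Total circuits found: 22.

22


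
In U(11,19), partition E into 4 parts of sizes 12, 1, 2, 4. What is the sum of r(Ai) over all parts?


r(Ai) = min(|Ai|, 11) for each part.
Sum = min(12,11) + min(1,11) + min(2,11) + min(4,11)
    = 11 + 1 + 2 + 4
    = 18.

18


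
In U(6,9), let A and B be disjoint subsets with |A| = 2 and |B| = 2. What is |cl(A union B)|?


|A union B| = 2 + 2 = 4 (disjoint).
In U(6,9), cl(S) = S if |S| < 6, else cl(S) = E.
Since 4 < 6, cl(A union B) = A union B.
|cl(A union B)| = 4.

4


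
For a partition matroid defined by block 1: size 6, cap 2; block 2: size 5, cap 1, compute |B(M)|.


A basis picks exactly ci elements from block i.
Number of bases = product of C(|Si|, ci).
= C(6,2) * C(5,1)
= 15 * 5
= 75.

75


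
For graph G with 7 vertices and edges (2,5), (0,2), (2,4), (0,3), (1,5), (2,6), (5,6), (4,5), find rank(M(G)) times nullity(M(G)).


r(M) = |V| - c = 7 - 1 = 6.
nullity = |E| - r(M) = 8 - 6 = 2.
Product = 6 * 2 = 12.

12


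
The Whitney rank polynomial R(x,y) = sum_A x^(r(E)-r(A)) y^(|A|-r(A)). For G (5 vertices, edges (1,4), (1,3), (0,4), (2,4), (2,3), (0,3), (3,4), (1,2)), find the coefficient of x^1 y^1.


R(x,y) = sum over A in 2^E of x^(r(E)-r(A)) * y^(|A|-r(A)).
G has 5 vertices, 8 edges. r(E) = 4.
Enumerate all 2^8 = 256 subsets.
Count subsets with r(E)-r(A)=1 and |A|-r(A)=1: 30.

30


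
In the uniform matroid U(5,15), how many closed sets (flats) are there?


Flats of U(5,15): every subset of size < 5 is a flat, plus E itself.
Count = (15 choose 0) + (15 choose 1) + (15 choose 2) + (15 choose 3) + (15 choose 4) + 1
     = 1 + 15 + 105 + 455 + 1365 + 1
     = 1942.

1942


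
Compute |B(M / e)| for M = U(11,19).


Contracting e from U(11,19) gives U(10,18).
Bases of U(10,18) = C(18,10) = 18! / (10! * 8!) = 43758.

43758


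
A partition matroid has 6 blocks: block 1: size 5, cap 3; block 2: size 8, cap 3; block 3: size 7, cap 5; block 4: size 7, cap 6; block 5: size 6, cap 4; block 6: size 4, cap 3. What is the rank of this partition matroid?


Rank of a partition matroid = sum of min(|Si|, ci) for each block.
= min(5,3) + min(8,3) + min(7,5) + min(7,6) + min(6,4) + min(4,3)
= 3 + 3 + 5 + 6 + 4 + 3
= 24.

24


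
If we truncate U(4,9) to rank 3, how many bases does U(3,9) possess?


Truncating U(4,9) to rank 3 gives U(3,9).
Bases of U(3,9) are all 3-element subsets of 9 elements.
Number of bases = C(9,3) = 9! / (3! * 6!) = 84.

84


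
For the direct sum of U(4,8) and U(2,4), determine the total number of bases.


Bases of a direct sum M1 + M2: |B| = |B(M1)| * |B(M2)|.
|B(U(4,8))| = C(8,4) = 70.
|B(U(2,4))| = C(4,2) = 6.
Total bases = 70 * 6 = 420.

420


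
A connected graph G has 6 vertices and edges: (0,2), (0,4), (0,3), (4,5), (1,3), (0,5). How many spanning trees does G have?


By Kirchhoff's matrix tree theorem, the number of spanning trees equals
the determinant of any cofactor of the Laplacian matrix L.
G has 6 vertices and 6 edges.
Computing the (5 x 5) cofactor determinant gives 3.

3


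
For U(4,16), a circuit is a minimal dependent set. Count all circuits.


In U(4,16), circuits are the (5)-element subsets.
Any set of 5 elements is dependent, and removing any one element gives
an independent set of size 4, so it is a minimal dependent set.
Number of circuits = C(16,5) = 4368.

4368


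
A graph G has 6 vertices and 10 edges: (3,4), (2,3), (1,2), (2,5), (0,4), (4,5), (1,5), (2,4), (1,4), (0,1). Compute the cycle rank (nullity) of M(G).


Cycle rank (nullity) = |E| - r(M) = |E| - (|V| - c).
|E| = 10, |V| = 6, c = 1.
Nullity = 10 - (6 - 1) = 10 - 5 = 5.

5


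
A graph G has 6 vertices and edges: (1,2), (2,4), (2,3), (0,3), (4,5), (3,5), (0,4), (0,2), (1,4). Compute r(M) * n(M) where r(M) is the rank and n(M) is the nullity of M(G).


r(M) = |V| - c = 6 - 1 = 5.
nullity = |E| - r(M) = 9 - 5 = 4.
Product = 5 * 4 = 20.

20


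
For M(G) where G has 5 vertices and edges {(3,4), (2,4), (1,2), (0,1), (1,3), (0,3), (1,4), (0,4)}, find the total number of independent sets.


An independent set in a graphic matroid is an acyclic edge subset.
G has 5 vertices and 8 edges.
Enumerate all 2^8 = 256 subsets, checking for acyclicity.
Total independent sets = 128.

128


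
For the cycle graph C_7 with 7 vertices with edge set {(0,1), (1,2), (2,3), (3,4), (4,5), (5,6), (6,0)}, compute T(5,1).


T(C_7; x,y) = x + x^2 + ... + x^(6) + y.
T(5,1) = 5^1 + 5^2 + 5^3 + 5^4 + 5^5 + 5^6 + 1
= 5 + 25 + 125 + 625 + 3125 + 15625 + 1
= 19531.

19531


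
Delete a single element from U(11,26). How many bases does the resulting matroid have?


Deleting e from U(11,26) gives U(11,25) since n > r.
Bases of U(11,25) = C(25,11) = 4457400.

4457400


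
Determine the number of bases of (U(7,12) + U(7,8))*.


(M1+M2)* = M1* + M2*.
M1* = U(5,12), bases: C(12,5) = 792.
M2* = U(1,8), bases: C(8,1) = 8.
|B(M*)| = 792 * 8 = 6336.

6336


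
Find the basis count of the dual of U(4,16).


The dual of U(r,n) is U(n-r, n) = U(12,16).
Bases of U(12,16) are all (12)-element subsets.
|B(M*)| = (16 choose 12) = 1820.

1820


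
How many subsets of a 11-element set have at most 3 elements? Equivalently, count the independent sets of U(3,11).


Independent sets of U(3,11) are all subsets of size <= 3.
Count = C(11,0) + C(11,1) + C(11,2) + C(11,3)
     = 1 + 11 + 55 + 165
     = 232.

232


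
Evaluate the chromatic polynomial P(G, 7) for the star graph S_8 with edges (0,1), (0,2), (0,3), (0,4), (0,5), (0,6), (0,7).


P(tree, k) = k * (k-1)^(7) for any tree on 8 vertices.
P(7) = 7 * 6^7 = 7 * 279936 = 1959552.

1959552


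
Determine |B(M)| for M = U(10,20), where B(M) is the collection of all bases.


Bases of U(10,20) are all 10-element subsets of the 20-element ground set.
Number of bases = C(20,10).
(20 choose 10) = 184756.

184756


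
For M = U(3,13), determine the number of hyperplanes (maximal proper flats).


Hyperplanes of U(3,13) are flats of rank 2.
In a uniform matroid, these are exactly the (2)-element subsets.
Count = C(13,2) = 13! / (2! * 11!) = 78.

78


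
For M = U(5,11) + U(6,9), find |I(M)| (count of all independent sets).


For a direct sum, |I(M1+M2)| = |I(M1)| * |I(M2)|.
|I(U(5,11))| = sum C(11,k) for k=0..5 = 1024.
|I(U(6,9))| = sum C(9,k) for k=0..6 = 466.
Total = 1024 * 466 = 477184.

477184


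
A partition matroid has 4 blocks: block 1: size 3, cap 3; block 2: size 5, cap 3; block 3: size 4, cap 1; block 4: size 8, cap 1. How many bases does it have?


A basis picks exactly ci elements from block i.
Number of bases = product of C(|Si|, ci).
= C(3,3) * C(5,3) * C(4,1) * C(8,1)
= 1 * 10 * 4 * 8
= 320.

320


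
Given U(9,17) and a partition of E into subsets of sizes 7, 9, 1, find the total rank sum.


r(Ai) = min(|Ai|, 9) for each part.
Sum = min(7,9) + min(9,9) + min(1,9)
    = 7 + 9 + 1
    = 17.

17


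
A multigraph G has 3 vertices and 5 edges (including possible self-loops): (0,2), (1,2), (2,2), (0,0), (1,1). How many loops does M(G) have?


In a graphic matroid, a loop is a self-loop edge (u,u) with rank 0.
Examining all 5 edges for self-loops...
Self-loops found: (2,2), (0,0), (1,1)
Number of loops = 3.

3


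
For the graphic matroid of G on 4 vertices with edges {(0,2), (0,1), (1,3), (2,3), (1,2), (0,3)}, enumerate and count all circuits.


A circuit in a graphic matroid = edge set of a simple cycle.
G has 4 vertices and 6 edges.
Enumerating all minimal edge subsets forming cycles...
Total circuits found: 7.

7


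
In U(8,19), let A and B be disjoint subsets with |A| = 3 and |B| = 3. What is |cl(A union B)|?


|A union B| = 3 + 3 = 6 (disjoint).
In U(8,19), cl(S) = S if |S| < 8, else cl(S) = E.
Since 6 < 8, cl(A union B) = A union B.
|cl(A union B)| = 6.

6


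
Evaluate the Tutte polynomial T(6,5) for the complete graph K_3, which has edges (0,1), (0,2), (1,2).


T(K_3; x,y) = x^2 + x + y.
T(6,5) = 36 + 6 + 5 = 47.

47


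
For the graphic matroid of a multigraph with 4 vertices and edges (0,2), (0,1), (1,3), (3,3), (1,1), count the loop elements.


In a graphic matroid, a loop is a self-loop edge (u,u) with rank 0.
Examining all 5 edges for self-loops...
Self-loops found: (3,3), (1,1)
Number of loops = 2.

2


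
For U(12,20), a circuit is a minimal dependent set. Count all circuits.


In U(12,20), circuits are the (13)-element subsets.
Any set of 13 elements is dependent, and removing any one element gives
an independent set of size 12, so it is a minimal dependent set.
Number of circuits = C(20,13) = 20! / (13! * 7!) = 77520.

77520


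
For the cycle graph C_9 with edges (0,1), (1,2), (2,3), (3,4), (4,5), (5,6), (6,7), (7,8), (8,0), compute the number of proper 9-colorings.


P(C_9, k) = (k-1)^9 + (-1)^9*(k-1).
P(9) = (8)^9 - 8
= 134217728 - 8 = 134217720.

134217720


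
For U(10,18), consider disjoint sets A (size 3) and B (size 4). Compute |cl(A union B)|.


|A union B| = 3 + 4 = 7 (disjoint).
In U(10,18), cl(S) = S if |S| < 10, else cl(S) = E.
Since 7 < 10, cl(A union B) = A union B.
|cl(A union B)| = 7.

7


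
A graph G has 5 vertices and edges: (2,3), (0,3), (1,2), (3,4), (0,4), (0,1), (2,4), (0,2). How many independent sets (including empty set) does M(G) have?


An independent set in a graphic matroid is an acyclic edge subset.
G has 5 vertices and 8 edges.
Enumerate all 2^8 = 256 subsets, checking for acyclicity.
Total independent sets = 128.

128


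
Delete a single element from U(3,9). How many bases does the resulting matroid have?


Deleting e from U(3,9) gives U(3,8) since n > r.
Bases of U(3,8) = C(8,3) = 8! / (3! * 5!) = 56.

56


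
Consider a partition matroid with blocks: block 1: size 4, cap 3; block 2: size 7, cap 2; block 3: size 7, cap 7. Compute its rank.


Rank of a partition matroid = sum of min(|Si|, ci) for each block.
= min(4,3) + min(7,2) + min(7,7)
= 3 + 2 + 7
= 12.

12


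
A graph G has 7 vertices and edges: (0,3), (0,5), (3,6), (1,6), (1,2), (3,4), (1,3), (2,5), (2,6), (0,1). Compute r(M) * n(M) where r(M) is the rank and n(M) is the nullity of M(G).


r(M) = |V| - c = 7 - 1 = 6.
nullity = |E| - r(M) = 10 - 6 = 4.
Product = 6 * 4 = 24.

24


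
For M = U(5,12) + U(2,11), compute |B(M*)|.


(M1+M2)* = M1* + M2*.
M1* = U(7,12), bases: C(12,7) = 792.
M2* = U(9,11), bases: C(11,9) = 55.
|B(M*)| = 792 * 55 = 43560.

43560


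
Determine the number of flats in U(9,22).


Flats of U(9,22): every subset of size < 9 is a flat, plus E itself.
Count = C(22,0) + C(22,1) + C(22,2) + C(22,3) + C(22,4) + C(22,5) + C(22,6) + C(22,7) + C(22,8) + 1
     = 1 + 22 + 231 + 1540 + 7315 + 26334 + 74613 + 170544 + 319770 + 1
     = 600371.

600371


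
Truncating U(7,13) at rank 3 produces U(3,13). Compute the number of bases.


Truncating U(7,13) to rank 3 gives U(3,13).
Bases of U(3,13) are all 3-element subsets of 13 elements.
Number of bases = (13 choose 3) = 286.

286


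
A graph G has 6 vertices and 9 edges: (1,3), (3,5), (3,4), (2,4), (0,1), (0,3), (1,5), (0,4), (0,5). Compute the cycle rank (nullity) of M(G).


Cycle rank (nullity) = |E| - r(M) = |E| - (|V| - c).
|E| = 9, |V| = 6, c = 1.
Nullity = 9 - (6 - 1) = 9 - 5 = 4.

4


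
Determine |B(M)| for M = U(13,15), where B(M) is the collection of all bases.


Bases of U(13,15) are all 13-element subsets of the 15-element ground set.
Number of bases = C(15,13).
(15 choose 13) = 105.

105


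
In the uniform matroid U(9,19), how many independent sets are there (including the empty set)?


Independent sets of U(9,19) are all subsets of size <= 9.
Count = (19 choose 0) + (19 choose 1) + (19 choose 2) + (19 choose 3) + (19 choose 4) + (19 choose 5) + (19 choose 6) + (19 choose 7) + (19 choose 8) + (19 choose 9)
     = 1 + 19 + 171 + 969 + 3876 + 11628 + 27132 + 50388 + 75582 + 92378
     = 262144.

262144


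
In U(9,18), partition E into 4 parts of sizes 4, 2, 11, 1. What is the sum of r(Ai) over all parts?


r(Ai) = min(|Ai|, 9) for each part.
Sum = min(4,9) + min(2,9) + min(11,9) + min(1,9)
    = 4 + 2 + 9 + 1
    = 16.

16


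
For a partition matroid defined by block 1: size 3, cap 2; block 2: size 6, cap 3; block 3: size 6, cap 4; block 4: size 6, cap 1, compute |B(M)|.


A basis picks exactly ci elements from block i.
Number of bases = product of C(|Si|, ci).
= C(3,2) * C(6,3) * C(6,4) * C(6,1)
= 3 * 20 * 15 * 6
= 5400.

5400


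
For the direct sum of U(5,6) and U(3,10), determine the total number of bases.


Bases of a direct sum M1 + M2: |B| = |B(M1)| * |B(M2)|.
|B(U(5,6))| = C(6,5) = 6.
|B(U(3,10))| = C(10,3) = 120.
Total bases = 6 * 120 = 720.

720


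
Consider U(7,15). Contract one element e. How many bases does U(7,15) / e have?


Contracting e from U(7,15) gives U(6,14).
Bases of U(6,14) = C(14,6) = 3003.

3003


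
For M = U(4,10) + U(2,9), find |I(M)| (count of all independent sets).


For a direct sum, |I(M1+M2)| = |I(M1)| * |I(M2)|.
|I(U(4,10))| = sum C(10,k) for k=0..4 = 386.
|I(U(2,9))| = sum C(9,k) for k=0..2 = 46.
Total = 386 * 46 = 17756.

17756


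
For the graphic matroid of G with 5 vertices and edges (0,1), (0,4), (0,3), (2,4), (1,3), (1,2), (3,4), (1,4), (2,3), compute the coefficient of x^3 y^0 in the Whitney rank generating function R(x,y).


R(x,y) = sum over A in 2^E of x^(r(E)-r(A)) * y^(|A|-r(A)).
G has 5 vertices, 9 edges. r(E) = 4.
Enumerate all 2^9 = 512 subsets.
Count subsets with r(E)-r(A)=3 and |A|-r(A)=0: 9.

9


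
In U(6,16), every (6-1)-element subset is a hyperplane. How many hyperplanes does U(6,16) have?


Hyperplanes of U(6,16) are flats of rank 5.
In a uniform matroid, these are exactly the (5)-element subsets.
Count = (16 choose 5) = 4368.

4368


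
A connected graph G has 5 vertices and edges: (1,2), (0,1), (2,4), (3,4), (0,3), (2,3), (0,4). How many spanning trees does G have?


By Kirchhoff's matrix tree theorem, the number of spanning trees equals
the determinant of any cofactor of the Laplacian matrix L.
G has 5 vertices and 7 edges.
Computing the (4 x 4) cofactor determinant gives 24.

24


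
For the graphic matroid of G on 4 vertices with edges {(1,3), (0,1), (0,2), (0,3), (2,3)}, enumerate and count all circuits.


A circuit in a graphic matroid = edge set of a simple cycle.
G has 4 vertices and 5 edges.
Enumerating all minimal edge subsets forming cycles...
Total circuits found: 3.

3


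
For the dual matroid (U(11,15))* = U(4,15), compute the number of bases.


The dual of U(r,n) is U(n-r, n) = U(4,15).
Bases of U(4,15) are all (4)-element subsets.
|B(M*)| = (15 choose 4) = 1365.

1365


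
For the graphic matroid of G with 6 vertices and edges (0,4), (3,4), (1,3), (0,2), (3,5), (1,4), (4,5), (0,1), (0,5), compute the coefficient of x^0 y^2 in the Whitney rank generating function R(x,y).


R(x,y) = sum over A in 2^E of x^(r(E)-r(A)) * y^(|A|-r(A)).
G has 6 vertices, 9 edges. r(E) = 5.
Enumerate all 2^9 = 512 subsets.
Count subsets with r(E)-r(A)=0 and |A|-r(A)=2: 28.

28


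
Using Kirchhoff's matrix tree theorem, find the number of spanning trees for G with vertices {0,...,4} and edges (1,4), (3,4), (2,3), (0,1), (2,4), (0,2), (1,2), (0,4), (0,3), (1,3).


By Kirchhoff's matrix tree theorem, the number of spanning trees equals
the determinant of any cofactor of the Laplacian matrix L.
G has 5 vertices and 10 edges.
Computing the (4 x 4) cofactor determinant gives 125.

125


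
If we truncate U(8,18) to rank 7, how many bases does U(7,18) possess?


Truncating U(8,18) to rank 7 gives U(7,18).
Bases of U(7,18) are all 7-element subsets of 18 elements.
Number of bases = (18 choose 7) = 31824.

31824


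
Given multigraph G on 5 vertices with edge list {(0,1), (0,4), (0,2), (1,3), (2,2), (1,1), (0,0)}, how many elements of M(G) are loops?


In a graphic matroid, a loop is a self-loop edge (u,u) with rank 0.
Examining all 7 edges for self-loops...
Self-loops found: (2,2), (1,1), (0,0)
Number of loops = 3.

3


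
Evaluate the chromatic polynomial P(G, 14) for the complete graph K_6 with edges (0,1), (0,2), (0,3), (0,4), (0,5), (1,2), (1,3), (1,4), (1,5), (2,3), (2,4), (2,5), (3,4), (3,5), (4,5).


P(K_6, k) = k(k-1)(k-2)...(k-5).
P(14) = (14) * (13) * (12) * (11) * (10) * (9) = 2162160.

2162160


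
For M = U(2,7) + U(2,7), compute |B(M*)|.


(M1+M2)* = M1* + M2*.
M1* = U(5,7), bases: C(7,5) = 21.
M2* = U(5,7), bases: C(7,5) = 21.
|B(M*)| = 21 * 21 = 441.

441


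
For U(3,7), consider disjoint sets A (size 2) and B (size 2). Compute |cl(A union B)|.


|A union B| = 2 + 2 = 4 (disjoint).
In U(3,7), cl(S) = S if |S| < 3, else cl(S) = E.
Since 4 >= 3, cl(A union B) = E.
|cl(A union B)| = 7.

7


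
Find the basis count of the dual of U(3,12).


The dual of U(r,n) is U(n-r, n) = U(9,12).
Bases of U(9,12) are all (9)-element subsets.
|B(M*)| = C(12,9) = 12! / (9! * 3!) = 220.

220


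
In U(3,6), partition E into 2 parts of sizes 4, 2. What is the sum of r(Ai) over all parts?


r(Ai) = min(|Ai|, 3) for each part.
Sum = min(4,3) + min(2,3)
    = 3 + 2
    = 5.

5


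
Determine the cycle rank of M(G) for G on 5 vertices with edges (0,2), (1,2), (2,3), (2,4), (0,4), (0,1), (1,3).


Cycle rank (nullity) = |E| - r(M) = |E| - (|V| - c).
|E| = 7, |V| = 5, c = 1.
Nullity = 7 - (5 - 1) = 7 - 4 = 3.

3


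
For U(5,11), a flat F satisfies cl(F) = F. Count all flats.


Flats of U(5,11): every subset of size < 5 is a flat, plus E itself.
Count = C(11,0) + C(11,1) + C(11,2) + C(11,3) + C(11,4) + 1
     = 1 + 11 + 55 + 165 + 330 + 1
     = 563.

563


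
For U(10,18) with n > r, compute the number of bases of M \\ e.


Deleting e from U(10,18) gives U(10,17) since n > r.
Bases of U(10,17) = C(17,10) = 19448.

19448


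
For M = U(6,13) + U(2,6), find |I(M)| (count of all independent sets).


For a direct sum, |I(M1+M2)| = |I(M1)| * |I(M2)|.
|I(U(6,13))| = sum C(13,k) for k=0..6 = 4096.
|I(U(2,6))| = sum C(6,k) for k=0..2 = 22.
Total = 4096 * 22 = 90112.

90112


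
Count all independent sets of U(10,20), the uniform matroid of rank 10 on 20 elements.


Independent sets of U(10,20) are all subsets of size <= 10.
Count = C(20,0) + C(20,1) + C(20,2) + C(20,3) + C(20,4) + C(20,5) + C(20,6) + C(20,7) + C(20,8) + C(20,9) + C(20,10)
     = 1 + 20 + 190 + 1140 + 4845 + 15504 + 38760 + 77520 + 125970 + 167960 + 184756
     = 616666.

616666


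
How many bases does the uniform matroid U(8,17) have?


Bases of U(8,17) are all 8-element subsets of the 17-element ground set.
Number of bases = C(17,8).
C(17,8) = 17! / (8! * 9!) = 24310.

24310


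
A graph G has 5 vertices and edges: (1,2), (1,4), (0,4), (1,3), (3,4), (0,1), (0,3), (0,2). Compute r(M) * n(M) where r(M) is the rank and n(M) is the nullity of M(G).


r(M) = |V| - c = 5 - 1 = 4.
nullity = |E| - r(M) = 8 - 4 = 4.
Product = 4 * 4 = 16.

16


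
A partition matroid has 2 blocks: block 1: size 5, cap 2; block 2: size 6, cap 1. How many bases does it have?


A basis picks exactly ci elements from block i.
Number of bases = product of C(|Si|, ci).
= C(5,2) * C(6,1)
= 10 * 6
= 60.

60


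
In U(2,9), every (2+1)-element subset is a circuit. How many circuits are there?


In U(2,9), circuits are the (3)-element subsets.
Any set of 3 elements is dependent, and removing any one element gives
an independent set of size 2, so it is a minimal dependent set.
Number of circuits = (9 choose 3) = 84.

84


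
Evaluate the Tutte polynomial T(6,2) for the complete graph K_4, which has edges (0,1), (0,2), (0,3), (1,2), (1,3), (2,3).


T(K_4; x,y) = x^3 + 3x^2 + 4xy + 2x + y^3 + 3y^2 + 2y.
Substituting x=6, y=2:
= 216 + 108 + 48 + 12 + 8 + 12 + 4
= 408.

408


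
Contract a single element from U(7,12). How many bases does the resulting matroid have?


Contracting e from U(7,12) gives U(6,11).
Bases of U(6,11) = C(11,6) = 11! / (6! * 5!) = 462.

462


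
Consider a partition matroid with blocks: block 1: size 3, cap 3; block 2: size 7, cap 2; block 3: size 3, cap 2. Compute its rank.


Rank of a partition matroid = sum of min(|Si|, ci) for each block.
= min(3,3) + min(7,2) + min(3,2)
= 3 + 2 + 2
= 7.

7


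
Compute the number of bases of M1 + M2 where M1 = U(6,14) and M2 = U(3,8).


Bases of a direct sum M1 + M2: |B| = |B(M1)| * |B(M2)|.
|B(U(6,14))| = C(14,6) = 3003.
|B(U(3,8))| = C(8,3) = 56.
Total bases = 3003 * 56 = 168168.

168168


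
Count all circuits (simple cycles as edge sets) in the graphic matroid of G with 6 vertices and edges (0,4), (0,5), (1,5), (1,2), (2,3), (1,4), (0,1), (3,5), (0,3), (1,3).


A circuit in a graphic matroid = edge set of a simple cycle.
G has 6 vertices and 10 edges.
Enumerating all minimal edge subsets forming cycles...
Total circuits found: 19.

19


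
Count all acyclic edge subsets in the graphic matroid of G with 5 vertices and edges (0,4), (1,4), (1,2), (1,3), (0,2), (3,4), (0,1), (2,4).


An independent set in a graphic matroid is an acyclic edge subset.
G has 5 vertices and 8 edges.
Enumerate all 2^8 = 256 subsets, checking for acyclicity.
Total independent sets = 128.

128


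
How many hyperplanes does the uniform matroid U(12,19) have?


Hyperplanes of U(12,19) are flats of rank 11.
In a uniform matroid, these are exactly the (11)-element subsets.
Count = (19 choose 11) = 75582.

75582


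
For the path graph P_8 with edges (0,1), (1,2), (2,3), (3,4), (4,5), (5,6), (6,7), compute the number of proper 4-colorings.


P(P_8, k) = k * (k-1)^(7).
P(4) = 4 * 3^7 = 4 * 2187 = 8748.

8748


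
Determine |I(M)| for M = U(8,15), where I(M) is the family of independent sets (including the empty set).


Independent sets of U(8,15) are all subsets of size <= 8.
Count = (15 choose 0) + (15 choose 1) + (15 choose 2) + (15 choose 3) + (15 choose 4) + (15 choose 5) + (15 choose 6) + (15 choose 7) + (15 choose 8)
     = 1 + 15 + 105 + 455 + 1365 + 3003 + 5005 + 6435 + 6435
     = 22819.

22819


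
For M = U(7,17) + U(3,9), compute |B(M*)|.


(M1+M2)* = M1* + M2*.
M1* = U(10,17), bases: C(17,10) = 19448.
M2* = U(6,9), bases: C(9,6) = 84.
|B(M*)| = 19448 * 84 = 1633632.

1633632


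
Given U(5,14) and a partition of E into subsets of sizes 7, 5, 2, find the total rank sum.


r(Ai) = min(|Ai|, 5) for each part.
Sum = min(7,5) + min(5,5) + min(2,5)
    = 5 + 5 + 2
    = 12.

12


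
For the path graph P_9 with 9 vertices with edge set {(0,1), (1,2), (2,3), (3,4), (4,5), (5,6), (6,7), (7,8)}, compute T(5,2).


A path on 9 vertices is a tree with 8 edges.
T(x,y) = x^(8) for any tree.
T(5,2) = 5^8 = 390625.

390625


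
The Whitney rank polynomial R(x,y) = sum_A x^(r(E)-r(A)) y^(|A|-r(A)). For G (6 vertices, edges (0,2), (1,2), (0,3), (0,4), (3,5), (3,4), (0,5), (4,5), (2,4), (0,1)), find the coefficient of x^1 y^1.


R(x,y) = sum over A in 2^E of x^(r(E)-r(A)) * y^(|A|-r(A)).
G has 6 vertices, 10 edges. r(E) = 5.
Enumerate all 2^10 = 1024 subsets.
Count subsets with r(E)-r(A)=1 and |A|-r(A)=1: 139.

139


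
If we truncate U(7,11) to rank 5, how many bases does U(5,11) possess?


Truncating U(7,11) to rank 5 gives U(5,11).
Bases of U(5,11) are all 5-element subsets of 11 elements.
Number of bases = C(11,5) = 11! / (5! * 6!) = 462.

462


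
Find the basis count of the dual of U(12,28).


The dual of U(r,n) is U(n-r, n) = U(16,28).
Bases of U(16,28) are all (16)-element subsets.
|B(M*)| = C(28,16) = 30421755.

30421755


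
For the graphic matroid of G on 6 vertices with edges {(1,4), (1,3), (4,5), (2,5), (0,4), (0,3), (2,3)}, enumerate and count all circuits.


A circuit in a graphic matroid = edge set of a simple cycle.
G has 6 vertices and 7 edges.
Enumerating all minimal edge subsets forming cycles...
Total circuits found: 3.

3


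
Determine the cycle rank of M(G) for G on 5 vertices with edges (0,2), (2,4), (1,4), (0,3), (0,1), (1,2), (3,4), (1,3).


Cycle rank (nullity) = |E| - r(M) = |E| - (|V| - c).
|E| = 8, |V| = 5, c = 1.
Nullity = 8 - (5 - 1) = 8 - 4 = 4.

4


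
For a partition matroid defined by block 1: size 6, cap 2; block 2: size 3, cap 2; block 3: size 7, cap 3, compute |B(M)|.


A basis picks exactly ci elements from block i.
Number of bases = product of C(|Si|, ci).
= C(6,2) * C(3,2) * C(7,3)
= 15 * 3 * 35
= 1575.

1575


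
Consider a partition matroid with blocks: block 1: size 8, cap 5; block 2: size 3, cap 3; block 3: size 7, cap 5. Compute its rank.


Rank of a partition matroid = sum of min(|Si|, ci) for each block.
= min(8,5) + min(3,3) + min(7,5)
= 5 + 3 + 5
= 13.

13


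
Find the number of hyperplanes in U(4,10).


Hyperplanes of U(4,10) are flats of rank 3.
In a uniform matroid, these are exactly the (3)-element subsets.
Count = C(10,3) = 10! / (3! * 7!) = 120.

120


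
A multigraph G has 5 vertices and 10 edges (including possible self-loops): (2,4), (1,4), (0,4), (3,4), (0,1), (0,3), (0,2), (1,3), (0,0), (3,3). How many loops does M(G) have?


In a graphic matroid, a loop is a self-loop edge (u,u) with rank 0.
Examining all 10 edges for self-loops...
Self-loops found: (0,0), (3,3)
Number of loops = 2.

2


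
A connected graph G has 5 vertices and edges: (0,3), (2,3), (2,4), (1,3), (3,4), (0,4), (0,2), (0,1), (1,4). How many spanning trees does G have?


By Kirchhoff's matrix tree theorem, the number of spanning trees equals
the determinant of any cofactor of the Laplacian matrix L.
G has 5 vertices and 9 edges.
Computing the (4 x 4) cofactor determinant gives 75.

75


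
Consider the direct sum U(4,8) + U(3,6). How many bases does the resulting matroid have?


Bases of a direct sum M1 + M2: |B| = |B(M1)| * |B(M2)|.
|B(U(4,8))| = C(8,4) = 70.
|B(U(3,6))| = C(6,3) = 20.
Total bases = 70 * 20 = 1400.

1400


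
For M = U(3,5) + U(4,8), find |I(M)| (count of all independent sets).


For a direct sum, |I(M1+M2)| = |I(M1)| * |I(M2)|.
|I(U(3,5))| = sum C(5,k) for k=0..3 = 26.
|I(U(4,8))| = sum C(8,k) for k=0..4 = 163.
Total = 26 * 163 = 4238.

4238


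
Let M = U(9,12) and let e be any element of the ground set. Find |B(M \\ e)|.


Deleting e from U(9,12) gives U(9,11) since n > r.
Bases of U(9,11) = C(11,9) = 55.

55


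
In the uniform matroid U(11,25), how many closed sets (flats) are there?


Flats of U(11,25): every subset of size < 11 is a flat, plus E itself.
Count = (25 choose 0) + (25 choose 1) + (25 choose 2) + (25 choose 3) + (25 choose 4) + (25 choose 5) + (25 choose 6) + (25 choose 7) + (25 choose 8) + (25 choose 9) + (25 choose 10) + 1
     = 1 + 25 + 300 + 2300 + 12650 + 53130 + 177100 + 480700 + 1081575 + 2042975 + 3268760 + 1
     = 7119517.

7119517


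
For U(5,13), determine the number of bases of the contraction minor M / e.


Contracting e from U(5,13) gives U(4,12).
Bases of U(4,12) = (12 choose 4) = 495.

495


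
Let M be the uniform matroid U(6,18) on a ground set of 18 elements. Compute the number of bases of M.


Bases of U(6,18) are all 6-element subsets of the 18-element ground set.
Number of bases = C(18,6).
(18 choose 6) = 18564.

18564


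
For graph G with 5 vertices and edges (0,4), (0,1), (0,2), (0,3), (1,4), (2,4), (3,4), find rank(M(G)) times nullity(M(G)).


r(M) = |V| - c = 5 - 1 = 4.
nullity = |E| - r(M) = 7 - 4 = 3.
Product = 4 * 3 = 12.

12


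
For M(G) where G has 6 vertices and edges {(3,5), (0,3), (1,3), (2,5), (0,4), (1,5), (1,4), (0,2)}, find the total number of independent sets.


An independent set in a graphic matroid is an acyclic edge subset.
G has 6 vertices and 8 edges.
Enumerate all 2^8 = 256 subsets, checking for acyclicity.
Total independent sets = 190.

190


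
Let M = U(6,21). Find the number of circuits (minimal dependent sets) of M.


In U(6,21), circuits are the (7)-element subsets.
Any set of 7 elements is dependent, and removing any one element gives
an independent set of size 6, so it is a minimal dependent set.
Number of circuits = (21 choose 7) = 116280.

116280


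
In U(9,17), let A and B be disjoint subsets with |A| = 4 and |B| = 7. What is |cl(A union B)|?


|A union B| = 4 + 7 = 11 (disjoint).
In U(9,17), cl(S) = S if |S| < 9, else cl(S) = E.
Since 11 >= 9, cl(A union B) = E.
|cl(A union B)| = 17.

17


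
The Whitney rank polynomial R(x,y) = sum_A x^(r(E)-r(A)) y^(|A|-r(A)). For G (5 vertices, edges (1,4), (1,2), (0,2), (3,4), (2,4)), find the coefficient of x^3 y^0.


R(x,y) = sum over A in 2^E of x^(r(E)-r(A)) * y^(|A|-r(A)).
G has 5 vertices, 5 edges. r(E) = 4.
Enumerate all 2^5 = 32 subsets.
Count subsets with r(E)-r(A)=3 and |A|-r(A)=0: 5.

5


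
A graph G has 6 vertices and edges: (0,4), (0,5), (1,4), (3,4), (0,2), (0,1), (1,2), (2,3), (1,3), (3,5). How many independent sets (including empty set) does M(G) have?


An independent set in a graphic matroid is an acyclic edge subset.
G has 6 vertices and 10 edges.
Enumerate all 2^10 = 1024 subsets, checking for acyclicity.
Total independent sets = 466.

466


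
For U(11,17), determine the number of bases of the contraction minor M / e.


Contracting e from U(11,17) gives U(10,16).
Bases of U(10,16) = (16 choose 10) = 8008.

8008


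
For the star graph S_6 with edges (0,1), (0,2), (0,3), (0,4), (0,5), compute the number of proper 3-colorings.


P(tree, k) = k * (k-1)^(5) for any tree on 6 vertices.
P(3) = 3 * 2^5 = 3 * 32 = 96.

96


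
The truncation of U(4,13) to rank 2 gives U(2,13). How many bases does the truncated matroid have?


Truncating U(4,13) to rank 2 gives U(2,13).
Bases of U(2,13) are all 2-element subsets of 13 elements.
Number of bases = C(13,2) = 13! / (2! * 11!) = 78.

78


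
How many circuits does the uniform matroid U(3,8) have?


In U(3,8), circuits are the (4)-element subsets.
Any set of 4 elements is dependent, and removing any one element gives
an independent set of size 3, so it is a minimal dependent set.
Number of circuits = (8 choose 4) = 70.

70


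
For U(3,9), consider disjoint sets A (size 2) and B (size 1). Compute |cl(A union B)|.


|A union B| = 2 + 1 = 3 (disjoint).
In U(3,9), cl(S) = S if |S| < 3, else cl(S) = E.
Since 3 >= 3, cl(A union B) = E.
|cl(A union B)| = 9.

9


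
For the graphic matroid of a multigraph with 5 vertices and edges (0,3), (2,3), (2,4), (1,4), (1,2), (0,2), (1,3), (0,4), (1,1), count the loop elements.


In a graphic matroid, a loop is a self-loop edge (u,u) with rank 0.
Examining all 9 edges for self-loops...
Self-loops found: (1,1)
Number of loops = 1.

1


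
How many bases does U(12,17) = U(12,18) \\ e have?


Deleting e from U(12,18) gives U(12,17) since n > r.
Bases of U(12,17) = (17 choose 12) = 6188.

6188


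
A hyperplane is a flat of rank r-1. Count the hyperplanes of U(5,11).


Hyperplanes of U(5,11) are flats of rank 4.
In a uniform matroid, these are exactly the (4)-element subsets.
Count = (11 choose 4) = 330.

330


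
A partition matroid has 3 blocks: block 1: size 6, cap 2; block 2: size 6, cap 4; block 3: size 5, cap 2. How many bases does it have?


A basis picks exactly ci elements from block i.
Number of bases = product of C(|Si|, ci).
= C(6,2) * C(6,4) * C(5,2)
= 15 * 15 * 10
= 2250.

2250


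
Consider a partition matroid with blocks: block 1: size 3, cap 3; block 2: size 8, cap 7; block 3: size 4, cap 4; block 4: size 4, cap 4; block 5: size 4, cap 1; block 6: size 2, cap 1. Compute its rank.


Rank of a partition matroid = sum of min(|Si|, ci) for each block.
= min(3,3) + min(8,7) + min(4,4) + min(4,4) + min(4,1) + min(2,1)
= 3 + 7 + 4 + 4 + 1 + 1
= 20.

20


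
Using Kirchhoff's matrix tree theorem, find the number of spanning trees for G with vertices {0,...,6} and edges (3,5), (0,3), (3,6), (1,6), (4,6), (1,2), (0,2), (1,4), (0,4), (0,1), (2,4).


By Kirchhoff's matrix tree theorem, the number of spanning trees equals
the determinant of any cofactor of the Laplacian matrix L.
G has 7 vertices and 11 edges.
Computing the (6 x 6) cofactor determinant gives 115.

115


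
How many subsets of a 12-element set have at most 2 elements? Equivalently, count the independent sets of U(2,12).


Independent sets of U(2,12) are all subsets of size <= 2.
Count = (12 choose 0) + (12 choose 1) + (12 choose 2)
     = 1 + 12 + 66
     = 79.

79


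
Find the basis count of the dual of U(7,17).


The dual of U(r,n) is U(n-r, n) = U(10,17).
Bases of U(10,17) are all (10)-element subsets.
|B(M*)| = (17 choose 10) = 19448.

19448


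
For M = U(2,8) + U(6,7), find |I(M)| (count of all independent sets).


For a direct sum, |I(M1+M2)| = |I(M1)| * |I(M2)|.
|I(U(2,8))| = sum C(8,k) for k=0..2 = 37.
|I(U(6,7))| = sum C(7,k) for k=0..6 = 127.
Total = 37 * 127 = 4699.

4699


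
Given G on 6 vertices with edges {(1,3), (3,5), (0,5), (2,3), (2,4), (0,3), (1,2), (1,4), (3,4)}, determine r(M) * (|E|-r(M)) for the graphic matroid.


r(M) = |V| - c = 6 - 1 = 5.
nullity = |E| - r(M) = 9 - 5 = 4.
Product = 5 * 4 = 20.

20


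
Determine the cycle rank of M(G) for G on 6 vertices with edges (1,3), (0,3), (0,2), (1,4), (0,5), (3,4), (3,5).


Cycle rank (nullity) = |E| - r(M) = |E| - (|V| - c).
|E| = 7, |V| = 6, c = 1.
Nullity = 7 - (6 - 1) = 7 - 5 = 2.

2


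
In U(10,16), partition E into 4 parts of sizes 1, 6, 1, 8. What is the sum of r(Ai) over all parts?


r(Ai) = min(|Ai|, 10) for each part.
Sum = min(1,10) + min(6,10) + min(1,10) + min(8,10)
    = 1 + 6 + 1 + 8
    = 16.

16


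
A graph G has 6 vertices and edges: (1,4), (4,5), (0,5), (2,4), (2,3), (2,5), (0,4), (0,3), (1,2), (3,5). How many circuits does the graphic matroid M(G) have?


A circuit in a graphic matroid = edge set of a simple cycle.
G has 6 vertices and 10 edges.
Enumerating all minimal edge subsets forming cycles...
Total circuits found: 21.

21
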